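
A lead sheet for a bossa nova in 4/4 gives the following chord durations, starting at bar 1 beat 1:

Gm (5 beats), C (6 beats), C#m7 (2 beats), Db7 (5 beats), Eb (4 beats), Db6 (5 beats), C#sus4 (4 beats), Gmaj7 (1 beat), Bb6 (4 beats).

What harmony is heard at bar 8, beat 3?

Beat 3 of bar 8 is beat (8−1)×4 + 3 = 31 overall.
Running totals: Gm ends at 5, C ends at 11, C#m7 ends at 13, Db7 ends at 18, Eb ends at 22, Db6 ends at 27, C#sus4 ends at 31.
Beat 31 falls within C#sus4.

C#sus4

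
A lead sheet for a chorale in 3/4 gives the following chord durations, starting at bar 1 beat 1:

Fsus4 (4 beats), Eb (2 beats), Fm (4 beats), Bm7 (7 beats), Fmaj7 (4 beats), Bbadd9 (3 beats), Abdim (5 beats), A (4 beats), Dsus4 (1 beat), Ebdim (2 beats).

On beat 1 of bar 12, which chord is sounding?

Dsus4

Beat 1 of bar 12 is beat (12−1)×3 + 1 = 34 overall.
Running totals: Fsus4 ends at 4, Eb ends at 6, Fm ends at 10, Bm7 ends at 17, Fmaj7 ends at 21, Bbadd9 ends at 24, Abdim ends at 29, A ends at 33, Dsus4 ends at 34.
Beat 34 falls within Dsus4.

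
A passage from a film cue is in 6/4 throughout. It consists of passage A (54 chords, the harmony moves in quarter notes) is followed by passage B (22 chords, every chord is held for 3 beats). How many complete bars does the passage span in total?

20 bars

A: 54 × 1 = 54 beats = 9 bars.
B: 22 × 3 = 66 beats = 11 bars.
Total: 9 + 11 = 20 bars.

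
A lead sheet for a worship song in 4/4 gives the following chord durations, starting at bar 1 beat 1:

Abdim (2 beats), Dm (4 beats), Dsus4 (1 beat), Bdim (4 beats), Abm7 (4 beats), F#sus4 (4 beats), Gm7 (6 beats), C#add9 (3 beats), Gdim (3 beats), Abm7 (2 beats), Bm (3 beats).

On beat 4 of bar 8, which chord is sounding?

Abm7

Beat 4 of bar 8 is beat (8−1)×4 + 4 = 32 overall.
Running totals: Abdim ends at 2, Dm ends at 6, Dsus4 ends at 7, Bdim ends at 11, Abm7 ends at 15, F#sus4 ends at 19, Gm7 ends at 25, C#add9 ends at 28, Gdim ends at 31, Abm7 ends at 33.
Beat 32 falls within Abm7.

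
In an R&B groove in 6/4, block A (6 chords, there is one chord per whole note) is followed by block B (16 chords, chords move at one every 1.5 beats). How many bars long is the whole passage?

A: 6 × 4 = 24 beats = 4 bars.
B: 16 × 1.5 = 24 beats = 4 bars.
Total: 4 + 4 = 8 bars.

8 bars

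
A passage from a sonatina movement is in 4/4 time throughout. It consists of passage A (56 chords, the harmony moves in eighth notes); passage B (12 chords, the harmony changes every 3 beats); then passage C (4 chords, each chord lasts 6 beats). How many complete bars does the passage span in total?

22 bars

A: 56 × 0.5 = 28 beats = 7 bars.
B: 12 × 3 = 36 beats = 9 bars.
C: 4 × 6 = 24 beats = 6 bars.
Total: 7 + 9 + 6 = 22 bars.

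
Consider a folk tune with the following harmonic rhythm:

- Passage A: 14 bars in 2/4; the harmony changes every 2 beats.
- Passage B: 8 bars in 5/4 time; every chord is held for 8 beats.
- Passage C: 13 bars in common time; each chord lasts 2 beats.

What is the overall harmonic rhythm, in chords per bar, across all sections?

9/7 chords per bar

A: 14 bars of 2 beats is 28 beats; at 2 beats each that's 14 chords.
B: 8 bars of 5 beats is 40 beats; at 8 beats each that's 5 chords.
C: 13 bars of 4 beats is 52 beats; at 2 beats each that's 26 chords.
Overall: 45 chords over 35 bars → 45/35 = 9/7 chords per bar.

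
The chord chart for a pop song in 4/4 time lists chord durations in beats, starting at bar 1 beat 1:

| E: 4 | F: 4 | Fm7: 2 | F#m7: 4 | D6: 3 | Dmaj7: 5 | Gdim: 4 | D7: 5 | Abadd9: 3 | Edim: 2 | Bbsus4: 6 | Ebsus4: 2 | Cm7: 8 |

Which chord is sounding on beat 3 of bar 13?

Beat 3 of bar 13 is beat (13−1)×4 + 3 = 51 overall.
Running totals: E ends at 4, F ends at 8, Fm7 ends at 10, F#m7 ends at 14, D6 ends at 17, Dmaj7 ends at 22, Gdim ends at 26, D7 ends at 31, Abadd9 ends at 34, Edim ends at 36, Bbsus4 ends at 42, Ebsus4 ends at 44, Cm7 ends at 52.
Beat 51 falls within Cm7.

Cm7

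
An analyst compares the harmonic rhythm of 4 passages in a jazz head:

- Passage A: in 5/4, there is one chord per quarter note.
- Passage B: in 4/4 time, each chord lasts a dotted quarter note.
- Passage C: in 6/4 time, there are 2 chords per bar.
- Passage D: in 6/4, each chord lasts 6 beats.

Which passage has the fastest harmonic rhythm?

Passage A

A: 5 beats/bar ÷ 1 beat/chord = 5 chords/bar.
B: 4 beats/bar ÷ 1.5 beats/chord = 8/3 chords/bar.
C: 6 beats/bar ÷ 3 beats/chord = 2 chords/bar.
D: 6 beats/bar ÷ 6 beats/chord = 1 chord/bar.
Fastest is A at 5 chords/bar.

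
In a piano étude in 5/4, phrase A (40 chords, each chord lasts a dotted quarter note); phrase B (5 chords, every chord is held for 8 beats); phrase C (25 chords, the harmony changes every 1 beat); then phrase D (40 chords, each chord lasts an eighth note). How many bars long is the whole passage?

A: 40 × 1.5 = 60 beats = 12 bars.
B: 5 × 8 = 40 beats = 8 bars.
C: 25 × 1 = 25 beats = 5 bars.
D: 40 × 0.5 = 20 beats = 4 bars.
Total: 12 + 8 + 5 + 4 = 29 bars.

29 bars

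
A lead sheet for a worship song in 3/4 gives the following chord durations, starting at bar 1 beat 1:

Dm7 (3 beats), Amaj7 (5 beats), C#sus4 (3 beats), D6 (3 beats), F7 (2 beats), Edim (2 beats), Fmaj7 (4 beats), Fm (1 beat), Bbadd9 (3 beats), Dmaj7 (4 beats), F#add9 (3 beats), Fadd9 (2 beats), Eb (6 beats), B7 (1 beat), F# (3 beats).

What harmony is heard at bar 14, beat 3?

B7

Beat 3 of bar 14 is beat (14−1)×3 + 3 = 42 overall.
Running totals: Dm7 ends at 3, Amaj7 ends at 8, C#sus4 ends at 11, D6 ends at 14, F7 ends at 16, Edim ends at 18, Fmaj7 ends at 22, Fm ends at 23, Bbadd9 ends at 26, Dmaj7 ends at 30, F#add9 ends at 33, Fadd9 ends at 35, Eb ends at 41, B7 ends at 42.
Beat 42 falls within B7.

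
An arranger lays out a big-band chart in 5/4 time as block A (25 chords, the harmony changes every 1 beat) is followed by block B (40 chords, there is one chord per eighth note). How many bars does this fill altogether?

9 bars

A: 25 × 1 = 25 beats = 5 bars.
B: 40 × 0.5 = 20 beats = 4 bars.
Total: 5 + 4 = 9 bars.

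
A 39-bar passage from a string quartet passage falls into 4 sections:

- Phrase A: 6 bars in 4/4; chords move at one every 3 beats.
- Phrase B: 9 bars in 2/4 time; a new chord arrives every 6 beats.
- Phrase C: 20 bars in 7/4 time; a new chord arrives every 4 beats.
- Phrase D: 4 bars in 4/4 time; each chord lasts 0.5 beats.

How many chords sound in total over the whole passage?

78 chords

A: 6·4 = 24 beats, 24/3 = 8 chords.
B: 9·2 = 18 beats, 18/6 = 3 chords.
C: 20·7 = 140 beats, 140/4 = 35 chords.
D: 4·4 = 16 beats, 16/0.5 = 32 chords.
Total: 8 + 3 + 35 + 32 = 78.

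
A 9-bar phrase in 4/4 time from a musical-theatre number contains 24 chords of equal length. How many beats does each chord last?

1.5 beats

9 bars × 4 beats/bar = 36 beats total.
36 beats ÷ 24 chords = 1.5 beats per chord.
(That is a dotted quarter note.)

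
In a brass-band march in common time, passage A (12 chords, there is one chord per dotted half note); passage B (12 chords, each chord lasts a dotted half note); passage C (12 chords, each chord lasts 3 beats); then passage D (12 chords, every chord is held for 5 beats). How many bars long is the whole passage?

A: 12 × 3 = 36 beats = 9 bars.
B: 12 × 3 = 36 beats = 9 bars.
C: 12 × 3 = 36 beats = 9 bars.
D: 12 × 5 = 60 beats = 15 bars.
Total: 9 + 9 + 9 + 15 = 42 bars.

42 bars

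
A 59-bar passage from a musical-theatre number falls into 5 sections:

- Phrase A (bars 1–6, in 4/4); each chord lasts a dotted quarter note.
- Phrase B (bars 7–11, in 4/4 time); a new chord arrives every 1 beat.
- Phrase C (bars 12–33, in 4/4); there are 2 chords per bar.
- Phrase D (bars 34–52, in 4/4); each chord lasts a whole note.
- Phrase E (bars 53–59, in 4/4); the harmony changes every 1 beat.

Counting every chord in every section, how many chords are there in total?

A: 6·4 = 24 beats, 24/1.5 = 16 chords.
B: 5·4 = 20 beats, 20/1 = 20 chords.
C: 22·4 = 88 beats, 88/2 = 44 chords.
D: 19·4 = 76 beats, 76/4 = 19 chords.
E: 7·4 = 28 beats, 28/1 = 28 chords.
Total: 16 + 20 + 44 + 19 + 28 = 127.

127 chords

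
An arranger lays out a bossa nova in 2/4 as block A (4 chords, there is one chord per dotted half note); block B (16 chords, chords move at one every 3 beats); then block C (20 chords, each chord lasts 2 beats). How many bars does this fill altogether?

A: 4 × 3 = 12 beats = 6 bars.
B: 16 × 3 = 48 beats = 24 bars.
C: 20 × 2 = 40 beats = 20 bars.
Total: 6 + 24 + 20 = 50 bars.

50 bars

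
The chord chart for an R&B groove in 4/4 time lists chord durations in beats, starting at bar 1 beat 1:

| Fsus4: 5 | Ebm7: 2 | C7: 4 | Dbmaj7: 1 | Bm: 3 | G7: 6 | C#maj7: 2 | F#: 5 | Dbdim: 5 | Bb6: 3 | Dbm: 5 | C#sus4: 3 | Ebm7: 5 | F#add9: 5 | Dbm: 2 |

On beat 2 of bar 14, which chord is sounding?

F#add9

Beat 2 of bar 14 is beat (14−1)×4 + 2 = 54 overall.
Running totals: Fsus4 ends at 5, Ebm7 ends at 7, C7 ends at 11, Dbmaj7 ends at 12, Bm ends at 15, G7 ends at 21, C#maj7 ends at 23, F# ends at 28, Dbdim ends at 33, Bb6 ends at 36, Dbm ends at 41, C#sus4 ends at 44, Ebm7 ends at 49, F#add9 ends at 54.
Beat 54 falls within F#add9.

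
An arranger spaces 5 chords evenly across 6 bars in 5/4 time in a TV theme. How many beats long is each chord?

6 bars × 5 beats/bar = 30 beats total.
30 beats ÷ 5 chords = 6 beats per chord.

6 beats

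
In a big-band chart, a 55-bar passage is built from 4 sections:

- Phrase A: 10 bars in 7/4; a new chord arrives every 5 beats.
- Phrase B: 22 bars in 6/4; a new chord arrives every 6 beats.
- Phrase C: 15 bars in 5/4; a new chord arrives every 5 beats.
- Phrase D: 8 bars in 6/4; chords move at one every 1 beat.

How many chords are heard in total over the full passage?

A: 10·7 = 70 beats, 70/5 = 14 chords.
B: 22·6 = 132 beats, 132/6 = 22 chords.
C: 15·5 = 75 beats, 75/5 = 15 chords.
D: 8·6 = 48 beats, 48/1 = 48 chords.
Total: 14 + 22 + 15 + 48 = 99.

99 chords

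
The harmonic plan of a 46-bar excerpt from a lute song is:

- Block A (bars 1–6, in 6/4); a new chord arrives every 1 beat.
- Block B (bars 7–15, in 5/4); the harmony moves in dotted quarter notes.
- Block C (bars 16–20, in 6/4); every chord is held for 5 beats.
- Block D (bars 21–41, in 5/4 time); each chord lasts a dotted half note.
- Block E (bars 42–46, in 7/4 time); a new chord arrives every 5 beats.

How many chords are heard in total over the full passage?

114 chords

A: 6 bars × 6 beats = 36 beats; 1 beat/chord → 36 chords.
B: 9 bars × 5 beats = 45 beats; 1.5 beats/chord → 30 chords.
C: 5 bars × 6 beats = 30 beats; 5 beats/chord → 6 chords.
D: 21 bars × 5 beats = 105 beats; 3 beats/chord → 35 chords.
E: 5 bars × 7 beats = 35 beats; 5 beats/chord → 7 chords.
Total: 36 + 30 + 6 + 35 + 7 = 114.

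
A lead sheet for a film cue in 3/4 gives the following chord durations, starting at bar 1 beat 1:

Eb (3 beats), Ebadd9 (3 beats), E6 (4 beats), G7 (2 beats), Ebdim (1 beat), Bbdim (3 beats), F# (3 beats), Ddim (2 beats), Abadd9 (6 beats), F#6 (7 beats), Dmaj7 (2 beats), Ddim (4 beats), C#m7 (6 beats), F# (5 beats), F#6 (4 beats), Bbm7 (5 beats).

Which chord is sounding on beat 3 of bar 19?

Beat 3 of bar 19 is beat (19−1)×3 + 3 = 57 overall.
Running totals: Eb ends at 3, Ebadd9 ends at 6, E6 ends at 10, G7 ends at 12, Ebdim ends at 13, Bbdim ends at 16, F# ends at 19, Ddim ends at 21, Abadd9 ends at 27, F#6 ends at 34, Dmaj7 ends at 36, Ddim ends at 40, C#m7 ends at 46, F# ends at 51, F#6 ends at 55, Bbm7 ends at 60.
Beat 57 falls within Bbm7.

Bbm7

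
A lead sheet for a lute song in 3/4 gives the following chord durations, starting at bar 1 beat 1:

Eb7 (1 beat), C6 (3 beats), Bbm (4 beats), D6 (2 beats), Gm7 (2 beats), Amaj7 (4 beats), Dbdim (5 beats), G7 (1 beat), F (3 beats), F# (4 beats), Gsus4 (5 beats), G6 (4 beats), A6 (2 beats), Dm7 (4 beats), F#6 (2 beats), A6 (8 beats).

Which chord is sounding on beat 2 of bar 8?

Beat 2 of bar 8 is beat (8−1)×3 + 2 = 23 overall.
Running totals: Eb7 ends at 1, C6 ends at 4, Bbm ends at 8, D6 ends at 10, Gm7 ends at 12, Amaj7 ends at 16, Dbdim ends at 21, G7 ends at 22, F ends at 25.
Beat 23 falls within F.

F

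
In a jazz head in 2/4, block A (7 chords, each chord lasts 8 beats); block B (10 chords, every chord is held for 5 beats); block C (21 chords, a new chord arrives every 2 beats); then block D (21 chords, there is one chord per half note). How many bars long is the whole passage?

95 bars

A: 7 × 8 = 56 beats = 28 bars.
B: 10 × 5 = 50 beats = 25 bars.
C: 21 × 2 = 42 beats = 21 bars.
D: 21 × 2 = 42 beats = 21 bars.
Total: 28 + 25 + 21 + 21 = 95 bars.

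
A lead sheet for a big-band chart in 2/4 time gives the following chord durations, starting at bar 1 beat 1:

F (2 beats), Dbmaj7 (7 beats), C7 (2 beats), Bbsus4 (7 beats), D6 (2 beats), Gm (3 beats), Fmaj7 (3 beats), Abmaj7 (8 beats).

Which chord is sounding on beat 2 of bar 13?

Beat 2 of bar 13 is beat (13−1)×2 + 2 = 26 overall.
Running totals: F ends at 2, Dbmaj7 ends at 9, C7 ends at 11, Bbsus4 ends at 18, D6 ends at 20, Gm ends at 23, Fmaj7 ends at 26.
Beat 26 falls within Fmaj7.

Fmaj7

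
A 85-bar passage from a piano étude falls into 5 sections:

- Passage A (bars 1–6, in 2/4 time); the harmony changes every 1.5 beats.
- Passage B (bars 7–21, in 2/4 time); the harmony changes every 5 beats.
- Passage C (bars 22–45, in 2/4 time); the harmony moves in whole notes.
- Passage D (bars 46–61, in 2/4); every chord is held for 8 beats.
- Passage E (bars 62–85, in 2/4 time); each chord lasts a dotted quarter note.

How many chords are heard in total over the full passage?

62 chords

A: 6·2 = 12 beats, 12/1.5 = 8 chords.
B: 15·2 = 30 beats, 30/5 = 6 chords.
C: 24·2 = 48 beats, 48/4 = 12 chords.
D: 16·2 = 32 beats, 32/8 = 4 chords.
E: 24·2 = 48 beats, 48/1.5 = 32 chords.
Total: 8 + 6 + 12 + 4 + 32 = 62.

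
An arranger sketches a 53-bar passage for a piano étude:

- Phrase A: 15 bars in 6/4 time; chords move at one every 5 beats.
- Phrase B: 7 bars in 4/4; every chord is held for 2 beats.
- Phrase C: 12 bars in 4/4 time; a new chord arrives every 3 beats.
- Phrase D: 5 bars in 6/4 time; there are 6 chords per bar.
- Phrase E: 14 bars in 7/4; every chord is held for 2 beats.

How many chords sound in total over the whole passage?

127 chords

A has 90 beats and chords last 5 each, so 18 chords.
B has 28 beats and chords last 2 each, so 14 chords.
C has 48 beats and chords last 3 each, so 16 chords.
D has 30 beats and chords last 1 each, so 30 chords.
E has 98 beats and chords last 2 each, so 49 chords.
Total: 18 + 14 + 16 + 30 + 49 = 127.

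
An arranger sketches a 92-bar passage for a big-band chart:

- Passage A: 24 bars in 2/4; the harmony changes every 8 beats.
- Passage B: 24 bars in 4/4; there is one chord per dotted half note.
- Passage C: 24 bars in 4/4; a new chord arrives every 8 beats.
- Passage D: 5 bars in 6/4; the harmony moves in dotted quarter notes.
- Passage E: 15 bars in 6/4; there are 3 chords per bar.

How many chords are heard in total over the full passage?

A: 24·2 = 48 beats, 48/8 = 6 chords.
B: 24·4 = 96 beats, 96/3 = 32 chords.
C: 24·4 = 96 beats, 96/8 = 12 chords.
D: 5·6 = 30 beats, 30/1.5 = 20 chords.
E: 15·6 = 90 beats, 90/2 = 45 chords.
Total: 6 + 32 + 12 + 20 + 45 = 115.

115 chords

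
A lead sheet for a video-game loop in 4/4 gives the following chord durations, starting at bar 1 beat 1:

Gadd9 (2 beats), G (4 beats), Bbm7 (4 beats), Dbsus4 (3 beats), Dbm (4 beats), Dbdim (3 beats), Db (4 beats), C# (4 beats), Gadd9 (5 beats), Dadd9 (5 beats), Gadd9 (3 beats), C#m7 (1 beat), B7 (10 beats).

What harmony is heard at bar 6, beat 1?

Beat 1 of bar 6 is beat (6−1)×4 + 1 = 21 overall.
Running totals: Gadd9 ends at 2, G ends at 6, Bbm7 ends at 10, Dbsus4 ends at 13, Dbm ends at 17, Dbdim ends at 20, Db ends at 24.
Beat 21 falls within Db.

Db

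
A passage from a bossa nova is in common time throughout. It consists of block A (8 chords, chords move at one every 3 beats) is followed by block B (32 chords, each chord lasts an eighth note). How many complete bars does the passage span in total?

10 bars

A: 8 × 3 = 24 beats = 6 bars.
B: 32 × 0.5 = 16 beats = 4 bars.
Total: 6 + 4 = 10 bars.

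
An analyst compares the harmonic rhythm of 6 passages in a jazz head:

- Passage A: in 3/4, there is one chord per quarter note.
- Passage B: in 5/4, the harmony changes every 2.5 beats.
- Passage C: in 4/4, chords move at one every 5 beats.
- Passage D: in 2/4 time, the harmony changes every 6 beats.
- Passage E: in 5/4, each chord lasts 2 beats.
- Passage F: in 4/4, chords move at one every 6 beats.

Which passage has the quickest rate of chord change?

A: each chord is 1 beat in 3/4, so 3 per bar.
B: each chord is 2.5 beats in 5/4, so 2 per bar.
C: each chord is 5 beats in 4/4, so 0.8 per bar.
D: each chord is 6 beats in 2/4, so 1/3 per bar.
E: each chord is 2 beats in 5/4, so 2.5 per bar.
F: each chord is 6 beats in 4/4, so 2/3 per bar.
Fastest is A at 3 chords/bar.

Passage A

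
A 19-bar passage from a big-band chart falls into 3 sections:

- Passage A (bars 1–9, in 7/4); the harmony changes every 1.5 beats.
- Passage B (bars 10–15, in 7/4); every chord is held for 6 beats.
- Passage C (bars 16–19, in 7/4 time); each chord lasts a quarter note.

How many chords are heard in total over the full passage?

77 chords

A: 9·7 = 63 beats, 63/1.5 = 42 chords.
B: 6·7 = 42 beats, 42/6 = 7 chords.
C: 4·7 = 28 beats, 28/1 = 28 chords.
Total: 42 + 7 + 28 = 77.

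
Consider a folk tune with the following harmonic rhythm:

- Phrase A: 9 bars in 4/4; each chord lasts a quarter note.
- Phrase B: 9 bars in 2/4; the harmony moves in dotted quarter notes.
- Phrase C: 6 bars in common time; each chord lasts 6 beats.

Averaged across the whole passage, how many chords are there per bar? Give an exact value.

13/6 chords per bar

A: 9 × 4 = 36 beats ÷ 1 = 36 chords.
B: 9 × 2 = 18 beats ÷ 1.5 = 12 chords.
C: 6 × 4 = 24 beats ÷ 6 = 4 chords.
Overall: 52 chords over 24 bars → 52/24 = 13/6 chords per bar.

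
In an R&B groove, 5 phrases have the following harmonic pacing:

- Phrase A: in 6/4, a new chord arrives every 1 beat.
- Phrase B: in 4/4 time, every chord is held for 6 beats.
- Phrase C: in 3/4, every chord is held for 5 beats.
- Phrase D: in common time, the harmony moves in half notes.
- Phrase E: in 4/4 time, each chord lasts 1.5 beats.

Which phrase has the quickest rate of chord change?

A: each chord is 1 beat in 6/4, so 6 per bar.
B: each chord is 6 beats in 4/4, so 2/3 per bar.
C: each chord is 5 beats in 3/4, so 0.6 per bar.
D: each chord is 2 beats in 4/4, so 2 per bar.
E: each chord is 1.5 beats in 4/4, so 8/3 per bar.
Fastest is A at 6 chords/bar.

Phrase A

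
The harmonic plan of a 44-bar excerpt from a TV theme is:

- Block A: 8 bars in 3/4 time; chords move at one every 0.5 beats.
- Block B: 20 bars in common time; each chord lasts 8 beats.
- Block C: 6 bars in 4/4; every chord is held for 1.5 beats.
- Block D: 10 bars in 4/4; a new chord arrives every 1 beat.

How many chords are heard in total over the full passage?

A: 8·3 = 24 beats, 24/0.5 = 48 chords.
B: 20·4 = 80 beats, 80/8 = 10 chords.
C: 6·4 = 24 beats, 24/1.5 = 16 chords.
D: 10·4 = 40 beats, 40/1 = 40 chords.
Total: 48 + 10 + 16 + 40 = 114.

114 chords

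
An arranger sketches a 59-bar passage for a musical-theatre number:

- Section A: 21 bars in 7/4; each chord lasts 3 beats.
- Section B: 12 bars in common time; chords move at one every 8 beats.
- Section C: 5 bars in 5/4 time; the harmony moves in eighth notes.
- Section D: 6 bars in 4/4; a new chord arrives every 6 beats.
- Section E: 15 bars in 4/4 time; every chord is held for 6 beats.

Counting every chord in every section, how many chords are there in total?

119 chords

A has 147 beats and chords last 3 each, so 49 chords.
B has 48 beats and chords last 8 each, so 6 chords.
C has 25 beats and chords last 0.5 each, so 50 chords.
D has 24 beats and chords last 6 each, so 4 chords.
E has 60 beats and chords last 6 each, so 10 chords.
Total: 49 + 6 + 50 + 4 + 10 = 119.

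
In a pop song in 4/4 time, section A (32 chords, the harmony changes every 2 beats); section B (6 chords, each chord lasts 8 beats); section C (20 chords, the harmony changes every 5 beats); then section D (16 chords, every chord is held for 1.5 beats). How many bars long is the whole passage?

A: 32 × 2 = 64 beats = 16 bars.
B: 6 × 8 = 48 beats = 12 bars.
C: 20 × 5 = 100 beats = 25 bars.
D: 16 × 1.5 = 24 beats = 6 bars.
Total: 16 + 12 + 25 + 6 = 59 bars.

59 bars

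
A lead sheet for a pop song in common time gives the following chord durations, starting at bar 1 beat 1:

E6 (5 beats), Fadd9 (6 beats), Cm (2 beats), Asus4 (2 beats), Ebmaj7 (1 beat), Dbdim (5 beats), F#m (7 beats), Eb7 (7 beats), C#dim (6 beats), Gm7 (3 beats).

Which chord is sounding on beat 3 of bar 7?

F#m

Beat 3 of bar 7 is beat (7−1)×4 + 3 = 27 overall.
Running totals: E6 ends at 5, Fadd9 ends at 11, Cm ends at 13, Asus4 ends at 15, Ebmaj7 ends at 16, Dbdim ends at 21, F#m ends at 28.
Beat 27 falls within F#m.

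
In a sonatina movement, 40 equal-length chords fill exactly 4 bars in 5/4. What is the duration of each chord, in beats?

0.5 beats

4 bars × 5 beats/bar = 20 beats total.
20 beats ÷ 40 chords = 0.5 beats per chord.
(That is an eighth note.)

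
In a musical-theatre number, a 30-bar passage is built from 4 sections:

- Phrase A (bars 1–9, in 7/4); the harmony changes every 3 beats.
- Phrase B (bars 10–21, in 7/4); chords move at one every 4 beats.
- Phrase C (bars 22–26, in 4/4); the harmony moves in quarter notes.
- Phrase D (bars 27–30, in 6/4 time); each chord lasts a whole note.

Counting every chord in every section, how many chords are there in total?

68 chords

A: 9·7 = 63 beats, 63/3 = 21 chords.
B: 12·7 = 84 beats, 84/4 = 21 chords.
C: 5·4 = 20 beats, 20/1 = 20 chords.
D: 4·6 = 24 beats, 24/4 = 6 chords.
Total: 21 + 21 + 20 + 6 = 68.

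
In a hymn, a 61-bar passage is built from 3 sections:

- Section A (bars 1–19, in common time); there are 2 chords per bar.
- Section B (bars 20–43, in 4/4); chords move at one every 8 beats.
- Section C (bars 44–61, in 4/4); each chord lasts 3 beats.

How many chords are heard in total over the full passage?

A: 19 bars × 4 beats = 76 beats; 2 beats/chord → 38 chords.
B: 24 bars × 4 beats = 96 beats; 8 beats/chord → 12 chords.
C: 18 bars × 4 beats = 72 beats; 3 beats/chord → 24 chords.
Total: 38 + 12 + 24 = 74.

74 chords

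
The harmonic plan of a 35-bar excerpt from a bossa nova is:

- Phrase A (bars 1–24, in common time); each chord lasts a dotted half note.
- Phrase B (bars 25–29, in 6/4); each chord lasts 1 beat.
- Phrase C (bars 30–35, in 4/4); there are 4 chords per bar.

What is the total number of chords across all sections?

A: 24 bars × 4 beats = 96 beats; 3 beats/chord → 32 chords.
B: 5 bars × 6 beats = 30 beats; 1 beat/chord → 30 chords.
C: 6 bars × 4 beats = 24 beats; 1 beat/chord → 24 chords.
Total: 32 + 30 + 24 = 86.

86 chords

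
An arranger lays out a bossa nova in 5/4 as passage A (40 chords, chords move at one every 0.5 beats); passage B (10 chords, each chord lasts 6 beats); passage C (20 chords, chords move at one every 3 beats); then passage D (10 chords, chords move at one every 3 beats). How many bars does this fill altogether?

A: 40 × 0.5 = 20 beats = 4 bars.
B: 10 × 6 = 60 beats = 12 bars.
C: 20 × 3 = 60 beats = 12 bars.
D: 10 × 3 = 30 beats = 6 bars.
Total: 4 + 12 + 12 + 6 = 34 bars.

34 bars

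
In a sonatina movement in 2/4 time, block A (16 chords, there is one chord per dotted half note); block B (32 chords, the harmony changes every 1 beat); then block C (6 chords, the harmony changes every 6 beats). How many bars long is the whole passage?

58 bars

A: 16 × 3 = 48 beats = 24 bars.
B: 32 × 1 = 32 beats = 16 bars.
C: 6 × 6 = 36 beats = 18 bars.
Total: 24 + 16 + 18 = 58 bars.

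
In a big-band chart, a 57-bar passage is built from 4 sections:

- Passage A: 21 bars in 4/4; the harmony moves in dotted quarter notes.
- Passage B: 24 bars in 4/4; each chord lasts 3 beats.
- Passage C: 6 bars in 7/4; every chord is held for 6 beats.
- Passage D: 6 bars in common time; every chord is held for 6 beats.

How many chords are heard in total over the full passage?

A has 84 beats and chords last 1.5 each, so 56 chords.
B has 96 beats and chords last 3 each, so 32 chords.
C has 42 beats and chords last 6 each, so 7 chords.
D has 24 beats and chords last 6 each, so 4 chords.
Total: 56 + 32 + 7 + 4 = 99.

99 chords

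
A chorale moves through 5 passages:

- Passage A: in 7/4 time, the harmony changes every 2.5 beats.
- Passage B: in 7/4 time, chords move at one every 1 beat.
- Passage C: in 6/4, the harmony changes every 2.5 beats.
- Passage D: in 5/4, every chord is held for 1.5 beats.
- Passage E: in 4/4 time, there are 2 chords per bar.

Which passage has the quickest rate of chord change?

Passage B

A: 7/2.5 = 2.8 chords/bar.
B: 7/1 = 7 chords/bar.
C: 6/2.5 = 2.4 chords/bar.
D: 5/1.5 = 10/3 chords/bar.
E: 4/2 = 2 chords/bar.
Fastest is B at 7 chords/bar.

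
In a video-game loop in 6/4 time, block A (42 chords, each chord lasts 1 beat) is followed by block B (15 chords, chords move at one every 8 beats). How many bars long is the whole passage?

27 bars

A: 42 × 1 = 42 beats = 7 bars.
B: 15 × 8 = 120 beats = 20 bars.
Total: 7 + 20 = 27 bars.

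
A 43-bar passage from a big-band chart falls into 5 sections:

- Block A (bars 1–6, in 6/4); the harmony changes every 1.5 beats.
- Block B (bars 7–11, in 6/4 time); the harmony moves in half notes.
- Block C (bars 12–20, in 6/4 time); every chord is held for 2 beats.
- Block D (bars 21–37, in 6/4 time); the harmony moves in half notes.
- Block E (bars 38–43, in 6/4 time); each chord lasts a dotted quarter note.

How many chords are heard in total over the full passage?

A: 6 bars × 6 beats = 36 beats; 1.5 beats/chord → 24 chords.
B: 5 bars × 6 beats = 30 beats; 2 beats/chord → 15 chords.
C: 9 bars × 6 beats = 54 beats; 2 beats/chord → 27 chords.
D: 17 bars × 6 beats = 102 beats; 2 beats/chord → 51 chords.
E: 6 bars × 6 beats = 36 beats; 1.5 beats/chord → 24 chords.
Total: 24 + 15 + 27 + 51 + 24 = 141.

141 chords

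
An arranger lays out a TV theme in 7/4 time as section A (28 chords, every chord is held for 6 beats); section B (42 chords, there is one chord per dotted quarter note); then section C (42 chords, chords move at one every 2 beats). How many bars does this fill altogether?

45 bars

A: 28 × 6 = 168 beats = 24 bars.
B: 42 × 1.5 = 63 beats = 9 bars.
C: 42 × 2 = 84 beats = 12 bars.
Total: 24 + 9 + 12 = 45 bars.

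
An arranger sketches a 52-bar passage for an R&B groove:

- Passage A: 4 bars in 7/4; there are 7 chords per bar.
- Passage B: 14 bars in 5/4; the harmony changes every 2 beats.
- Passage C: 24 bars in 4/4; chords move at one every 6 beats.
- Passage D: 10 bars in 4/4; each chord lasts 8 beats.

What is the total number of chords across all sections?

84 chords

A: 4 bars × 7 beats = 28 beats; 1 beat/chord → 28 chords.
B: 14 bars × 5 beats = 70 beats; 2 beats/chord → 35 chords.
C: 24 bars × 4 beats = 96 beats; 6 beats/chord → 16 chords.
D: 10 bars × 4 beats = 40 beats; 8 beats/chord → 5 chords.
Total: 28 + 35 + 16 + 5 = 84.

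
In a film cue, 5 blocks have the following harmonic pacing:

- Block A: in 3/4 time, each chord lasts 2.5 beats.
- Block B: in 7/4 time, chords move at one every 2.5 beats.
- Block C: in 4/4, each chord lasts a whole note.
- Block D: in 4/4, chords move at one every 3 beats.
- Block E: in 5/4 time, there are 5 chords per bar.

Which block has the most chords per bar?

A: each chord is 2.5 beats in 3/4, so 1.2 per bar.
B: each chord is 2.5 beats in 7/4, so 2.8 per bar.
C: each chord is 4 beats in 4/4, so 1 per bar.
D: each chord is 3 beats in 4/4, so 4/3 per bar.
E: each chord is 1 beat in 5/4, so 5 per bar.
Fastest is E at 5 chords/bar.

Block E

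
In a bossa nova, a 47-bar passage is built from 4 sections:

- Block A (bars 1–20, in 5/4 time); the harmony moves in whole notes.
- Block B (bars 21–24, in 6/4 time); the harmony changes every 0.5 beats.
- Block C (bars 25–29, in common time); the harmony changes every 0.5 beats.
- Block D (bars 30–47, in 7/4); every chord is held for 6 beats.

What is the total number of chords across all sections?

A has 100 beats and chords last 4 each, so 25 chords.
B has 24 beats and chords last 0.5 each, so 48 chords.
C has 20 beats and chords last 0.5 each, so 40 chords.
D has 126 beats and chords last 6 each, so 21 chords.
Total: 25 + 48 + 40 + 21 = 134.

134 chords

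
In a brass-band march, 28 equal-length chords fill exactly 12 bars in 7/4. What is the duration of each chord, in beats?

3 beats

12 bars × 7 beats/bar = 84 beats total.
84 beats ÷ 28 chords = 3 beats per chord.
(That is a dotted half note.)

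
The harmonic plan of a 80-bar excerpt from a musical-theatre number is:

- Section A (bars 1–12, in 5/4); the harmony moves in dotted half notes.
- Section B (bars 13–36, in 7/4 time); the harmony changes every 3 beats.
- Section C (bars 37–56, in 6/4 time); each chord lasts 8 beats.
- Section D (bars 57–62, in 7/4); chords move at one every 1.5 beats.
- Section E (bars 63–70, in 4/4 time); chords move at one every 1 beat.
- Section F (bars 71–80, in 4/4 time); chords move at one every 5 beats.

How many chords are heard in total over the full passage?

159 chords

A: 12·5 = 60 beats, 60/3 = 20 chords.
B: 24·7 = 168 beats, 168/3 = 56 chords.
C: 20·6 = 120 beats, 120/8 = 15 chords.
D: 6·7 = 42 beats, 42/1.5 = 28 chords.
E: 8·4 = 32 beats, 32/1 = 32 chords.
F: 10·4 = 40 beats, 40/5 = 8 chords.
Total: 20 + 56 + 15 + 28 + 32 + 8 = 159.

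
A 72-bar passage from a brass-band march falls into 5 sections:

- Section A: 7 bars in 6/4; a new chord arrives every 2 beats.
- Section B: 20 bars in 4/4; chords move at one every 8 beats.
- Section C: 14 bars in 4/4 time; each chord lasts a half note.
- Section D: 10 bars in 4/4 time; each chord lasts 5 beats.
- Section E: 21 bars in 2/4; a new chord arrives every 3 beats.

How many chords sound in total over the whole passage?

81 chords

A: 7·6 = 42 beats, 42/2 = 21 chords.
B: 20·4 = 80 beats, 80/8 = 10 chords.
C: 14·4 = 56 beats, 56/2 = 28 chords.
D: 10·4 = 40 beats, 40/5 = 8 chords.
E: 21·2 = 42 beats, 42/3 = 14 chords.
Total: 21 + 10 + 28 + 8 + 14 = 81.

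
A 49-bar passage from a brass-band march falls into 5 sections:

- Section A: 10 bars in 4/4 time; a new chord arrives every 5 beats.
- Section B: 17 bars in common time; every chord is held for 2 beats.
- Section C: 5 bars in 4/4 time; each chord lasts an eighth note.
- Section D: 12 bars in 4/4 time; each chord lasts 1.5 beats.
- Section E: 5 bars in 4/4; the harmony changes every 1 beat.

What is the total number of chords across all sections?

A: 10·4 = 40 beats, 40/5 = 8 chords.
B: 17·4 = 68 beats, 68/2 = 34 chords.
C: 5·4 = 20 beats, 20/0.5 = 40 chords.
D: 12·4 = 48 beats, 48/1.5 = 32 chords.
E: 5·4 = 20 beats, 20/1 = 20 chords.
Total: 8 + 34 + 40 + 32 + 20 = 134.

134 chords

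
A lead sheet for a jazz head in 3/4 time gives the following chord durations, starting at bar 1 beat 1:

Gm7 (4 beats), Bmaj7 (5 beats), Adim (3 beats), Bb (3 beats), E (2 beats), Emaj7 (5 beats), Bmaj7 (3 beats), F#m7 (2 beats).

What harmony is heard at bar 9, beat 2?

F#m7

Beat 2 of bar 9 is beat (9−1)×3 + 2 = 26 overall.
Running totals: Gm7 ends at 4, Bmaj7 ends at 9, Adim ends at 12, Bb ends at 15, E ends at 17, Emaj7 ends at 22, Bmaj7 ends at 25, F#m7 ends at 27.
Beat 26 falls within F#m7.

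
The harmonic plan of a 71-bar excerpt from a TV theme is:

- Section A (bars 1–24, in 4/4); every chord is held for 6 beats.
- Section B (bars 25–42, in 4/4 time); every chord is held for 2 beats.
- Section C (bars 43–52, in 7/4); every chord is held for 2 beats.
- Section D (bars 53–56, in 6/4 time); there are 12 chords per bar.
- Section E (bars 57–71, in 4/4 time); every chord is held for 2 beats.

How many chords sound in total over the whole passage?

A has 96 beats and chords last 6 each, so 16 chords.
B has 72 beats and chords last 2 each, so 36 chords.
C has 70 beats and chords last 2 each, so 35 chords.
D has 24 beats and chords last 0.5 each, so 48 chords.
E has 60 beats and chords last 2 each, so 30 chords.
Total: 16 + 36 + 35 + 48 + 30 = 165.

165 chords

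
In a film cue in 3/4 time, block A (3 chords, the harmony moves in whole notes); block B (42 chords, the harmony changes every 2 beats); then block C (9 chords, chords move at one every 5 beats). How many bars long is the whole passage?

A: 3 × 4 = 12 beats = 4 bars.
B: 42 × 2 = 84 beats = 28 bars.
C: 9 × 5 = 45 beats = 15 bars.
Total: 4 + 28 + 15 = 47 bars.

47 bars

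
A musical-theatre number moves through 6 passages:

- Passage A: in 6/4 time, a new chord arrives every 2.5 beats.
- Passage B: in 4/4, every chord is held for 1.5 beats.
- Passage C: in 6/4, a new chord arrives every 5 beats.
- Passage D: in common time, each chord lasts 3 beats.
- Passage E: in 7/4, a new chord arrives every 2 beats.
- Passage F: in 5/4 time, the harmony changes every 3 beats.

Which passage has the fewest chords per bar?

Passage C

A: each chord is 2.5 beats in 6/4, so 2.4 per bar.
B: each chord is 1.5 beats in 4/4, so 8/3 per bar.
C: each chord is 5 beats in 6/4, so 1.2 per bar.
D: each chord is 3 beats in 4/4, so 4/3 per bar.
E: each chord is 2 beats in 7/4, so 3.5 per bar.
F: each chord is 3 beats in 5/4, so 5/3 per bar.
Slowest is C at 1.2 chords/bar.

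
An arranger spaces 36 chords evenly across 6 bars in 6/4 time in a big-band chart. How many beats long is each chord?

1 beat

6 bars × 6 beats/bar = 36 beats total.
36 beats ÷ 36 chords = 1 beats per chord.
(That is a quarter note.)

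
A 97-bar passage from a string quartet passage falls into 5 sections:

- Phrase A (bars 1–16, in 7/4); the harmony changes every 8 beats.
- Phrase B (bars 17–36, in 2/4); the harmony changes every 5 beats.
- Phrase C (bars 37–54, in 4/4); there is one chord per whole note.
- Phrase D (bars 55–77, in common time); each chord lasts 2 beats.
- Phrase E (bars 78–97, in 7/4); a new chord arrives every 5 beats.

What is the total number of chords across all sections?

A has 112 beats and chords last 8 each, so 14 chords.
B has 40 beats and chords last 5 each, so 8 chords.
C has 72 beats and chords last 4 each, so 18 chords.
D has 92 beats and chords last 2 each, so 46 chords.
E has 140 beats and chords last 5 each, so 28 chords.
Total: 14 + 8 + 18 + 46 + 28 = 114.

114 chords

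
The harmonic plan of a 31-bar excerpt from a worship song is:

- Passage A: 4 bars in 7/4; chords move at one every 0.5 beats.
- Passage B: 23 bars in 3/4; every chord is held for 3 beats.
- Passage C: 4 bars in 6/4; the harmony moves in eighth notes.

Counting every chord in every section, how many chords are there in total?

A: 4 bars × 7 beats = 28 beats; 0.5 beats/chord → 56 chords.
B: 23 bars × 3 beats = 69 beats; 3 beats/chord → 23 chords.
C: 4 bars × 6 beats = 24 beats; 0.5 beats/chord → 48 chords.
Total: 56 + 23 + 48 = 127.

127 chords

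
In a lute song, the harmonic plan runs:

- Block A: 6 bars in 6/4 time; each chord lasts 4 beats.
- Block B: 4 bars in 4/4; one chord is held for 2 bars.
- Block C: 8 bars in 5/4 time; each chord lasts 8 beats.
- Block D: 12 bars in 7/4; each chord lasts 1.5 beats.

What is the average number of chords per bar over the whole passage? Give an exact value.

2.4 chords per bar

A: 6 bars of 6 beats is 36 beats; at 4 beats each that's 9 chords.
B: 4 bars of 4 beats is 16 beats; at 8 beats each that's 2 chords.
C: 8 bars of 5 beats is 40 beats; at 8 beats each that's 5 chords.
D: 12 bars of 7 beats is 84 beats; at 1.5 beats each that's 56 chords.
Overall: 72 chords over 30 bars → 72/30 = 2.4 chords per bar.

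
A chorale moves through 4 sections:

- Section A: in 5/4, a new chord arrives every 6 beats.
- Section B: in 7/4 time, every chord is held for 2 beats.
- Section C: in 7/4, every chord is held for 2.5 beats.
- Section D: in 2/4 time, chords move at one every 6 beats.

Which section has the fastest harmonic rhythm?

A: 5/6 = 5/6 chords/bar.
B: 7/2 = 3.5 chords/bar.
C: 7/2.5 = 2.8 chords/bar.
D: 2/6 = 1/3 chords/bar.
Fastest is B at 3.5 chords/bar.

Section B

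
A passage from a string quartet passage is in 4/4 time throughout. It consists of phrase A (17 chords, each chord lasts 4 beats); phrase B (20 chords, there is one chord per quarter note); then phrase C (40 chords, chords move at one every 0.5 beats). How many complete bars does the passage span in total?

27 bars

A: 17 × 4 = 68 beats = 17 bars.
B: 20 × 1 = 20 beats = 5 bars.
C: 40 × 0.5 = 20 beats = 5 bars.
Total: 17 + 5 + 5 = 27 bars.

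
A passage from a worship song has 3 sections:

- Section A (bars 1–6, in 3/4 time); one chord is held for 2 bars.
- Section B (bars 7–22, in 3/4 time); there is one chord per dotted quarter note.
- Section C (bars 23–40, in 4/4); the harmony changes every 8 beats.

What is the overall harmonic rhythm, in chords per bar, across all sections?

1.1 chords per bar

A: 6 bars of 3 beats is 18 beats; at 6 beats each that's 3 chords.
B: 16 bars of 3 beats is 48 beats; at 1.5 beats each that's 32 chords.
C: 18 bars of 4 beats is 72 beats; at 8 beats each that's 9 chords.
Overall: 44 chords over 40 bars → 44/40 = 1.1 chords per bar.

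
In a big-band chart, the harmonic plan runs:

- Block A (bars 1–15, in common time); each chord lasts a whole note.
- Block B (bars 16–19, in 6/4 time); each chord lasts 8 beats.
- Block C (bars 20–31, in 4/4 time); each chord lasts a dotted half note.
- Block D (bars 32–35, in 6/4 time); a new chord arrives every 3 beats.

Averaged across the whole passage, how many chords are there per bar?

A: 15 × 4 = 60 beats ÷ 4 = 15 chords.
B: 4 × 6 = 24 beats ÷ 8 = 3 chords.
C: 12 × 4 = 48 beats ÷ 3 = 16 chords.
D: 4 × 6 = 24 beats ÷ 3 = 8 chords.
Overall: 42 chords over 35 bars → 42/35 = 1.2 chords per bar.

1.2 chords per bar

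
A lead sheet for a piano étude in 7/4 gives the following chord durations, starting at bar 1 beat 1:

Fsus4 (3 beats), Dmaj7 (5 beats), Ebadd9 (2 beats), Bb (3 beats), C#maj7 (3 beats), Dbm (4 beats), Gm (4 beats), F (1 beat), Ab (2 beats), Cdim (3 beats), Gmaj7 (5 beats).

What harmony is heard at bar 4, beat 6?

Beat 6 of bar 4 is beat (4−1)×7 + 6 = 27 overall.
Running totals: Fsus4 ends at 3, Dmaj7 ends at 8, Ebadd9 ends at 10, Bb ends at 13, C#maj7 ends at 16, Dbm ends at 20, Gm ends at 24, F ends at 25, Ab ends at 27.
Beat 27 falls within Ab.

Ab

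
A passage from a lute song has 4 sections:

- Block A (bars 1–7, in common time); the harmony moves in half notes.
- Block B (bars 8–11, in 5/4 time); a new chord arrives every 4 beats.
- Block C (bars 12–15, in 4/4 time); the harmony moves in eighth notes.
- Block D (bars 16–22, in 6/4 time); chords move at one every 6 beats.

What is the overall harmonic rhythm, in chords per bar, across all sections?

A: 7 bars of 4 beats is 28 beats; at 2 beats each that's 14 chords.
B: 4 bars of 5 beats is 20 beats; at 4 beats each that's 5 chords.
C: 4 bars of 4 beats is 16 beats; at 0.5 beats each that's 32 chords.
D: 7 bars of 6 beats is 42 beats; at 6 beats each that's 7 chords.
Overall: 58 chords over 22 bars → 58/22 = 29/11 chords per bar.

29/11 chords per bar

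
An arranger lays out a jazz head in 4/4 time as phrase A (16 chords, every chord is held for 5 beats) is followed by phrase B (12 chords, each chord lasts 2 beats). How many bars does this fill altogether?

26 bars

A: 16 × 5 = 80 beats = 20 bars.
B: 12 × 2 = 24 beats = 6 bars.
Total: 20 + 6 = 26 bars.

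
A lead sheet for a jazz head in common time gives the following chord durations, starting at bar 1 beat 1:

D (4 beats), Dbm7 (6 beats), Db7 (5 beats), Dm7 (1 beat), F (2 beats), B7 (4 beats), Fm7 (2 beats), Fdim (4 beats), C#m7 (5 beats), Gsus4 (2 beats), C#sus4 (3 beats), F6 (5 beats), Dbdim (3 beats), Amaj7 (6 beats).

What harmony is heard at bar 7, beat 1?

Beat 1 of bar 7 is beat (7−1)×4 + 1 = 25 overall.
Running totals: D ends at 4, Dbm7 ends at 10, Db7 ends at 15, Dm7 ends at 16, F ends at 18, B7 ends at 22, Fm7 ends at 24, Fdim ends at 28.
Beat 25 falls within Fdim.

Fdim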